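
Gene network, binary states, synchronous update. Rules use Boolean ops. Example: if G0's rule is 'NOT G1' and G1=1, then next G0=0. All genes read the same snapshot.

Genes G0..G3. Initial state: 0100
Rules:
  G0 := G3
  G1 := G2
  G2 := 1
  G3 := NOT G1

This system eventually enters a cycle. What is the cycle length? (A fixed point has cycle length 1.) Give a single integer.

Answer: 1

Derivation:
Step 0: 0100
Step 1: G0=G3=0 G1=G2=0 G2=1(const) G3=NOT G1=NOT 1=0 -> 0010
Step 2: G0=G3=0 G1=G2=1 G2=1(const) G3=NOT G1=NOT 0=1 -> 0111
Step 3: G0=G3=1 G1=G2=1 G2=1(const) G3=NOT G1=NOT 1=0 -> 1110
Step 4: G0=G3=0 G1=G2=1 G2=1(const) G3=NOT G1=NOT 1=0 -> 0110
Step 5: G0=G3=0 G1=G2=1 G2=1(const) G3=NOT G1=NOT 1=0 -> 0110
State from step 5 equals state from step 4 -> cycle length 1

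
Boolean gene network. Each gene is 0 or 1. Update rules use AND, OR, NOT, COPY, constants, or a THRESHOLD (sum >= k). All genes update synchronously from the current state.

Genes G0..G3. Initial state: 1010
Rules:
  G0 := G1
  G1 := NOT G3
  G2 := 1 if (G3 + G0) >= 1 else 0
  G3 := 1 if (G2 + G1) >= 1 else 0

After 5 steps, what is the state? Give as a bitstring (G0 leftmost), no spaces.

Step 1: G0=G1=0 G1=NOT G3=NOT 0=1 G2=(0+1>=1)=1 G3=(1+0>=1)=1 -> 0111
Step 2: G0=G1=1 G1=NOT G3=NOT 1=0 G2=(1+0>=1)=1 G3=(1+1>=1)=1 -> 1011
Step 3: G0=G1=0 G1=NOT G3=NOT 1=0 G2=(1+1>=1)=1 G3=(1+0>=1)=1 -> 0011
Step 4: G0=G1=0 G1=NOT G3=NOT 1=0 G2=(1+0>=1)=1 G3=(1+0>=1)=1 -> 0011
Step 5: G0=G1=0 G1=NOT G3=NOT 1=0 G2=(1+0>=1)=1 G3=(1+0>=1)=1 -> 0011

0011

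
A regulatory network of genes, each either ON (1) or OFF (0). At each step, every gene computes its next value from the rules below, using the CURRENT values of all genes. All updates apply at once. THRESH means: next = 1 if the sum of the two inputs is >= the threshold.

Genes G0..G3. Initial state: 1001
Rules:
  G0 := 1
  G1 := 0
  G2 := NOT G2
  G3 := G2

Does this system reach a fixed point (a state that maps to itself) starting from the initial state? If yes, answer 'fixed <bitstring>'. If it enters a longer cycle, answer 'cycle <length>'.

Answer: cycle 2

Derivation:
Step 0: 1001
Step 1: G0=1(const) G1=0(const) G2=NOT G2=NOT 0=1 G3=G2=0 -> 1010
Step 2: G0=1(const) G1=0(const) G2=NOT G2=NOT 1=0 G3=G2=1 -> 1001
Cycle of length 2 starting at step 0 -> no fixed point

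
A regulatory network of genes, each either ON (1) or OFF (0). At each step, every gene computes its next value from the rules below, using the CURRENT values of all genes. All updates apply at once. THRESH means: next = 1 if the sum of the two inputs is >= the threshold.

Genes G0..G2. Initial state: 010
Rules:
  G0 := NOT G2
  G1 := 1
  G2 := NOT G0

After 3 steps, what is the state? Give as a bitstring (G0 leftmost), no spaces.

Step 1: G0=NOT G2=NOT 0=1 G1=1(const) G2=NOT G0=NOT 0=1 -> 111
Step 2: G0=NOT G2=NOT 1=0 G1=1(const) G2=NOT G0=NOT 1=0 -> 010
Step 3: G0=NOT G2=NOT 0=1 G1=1(const) G2=NOT G0=NOT 0=1 -> 111

111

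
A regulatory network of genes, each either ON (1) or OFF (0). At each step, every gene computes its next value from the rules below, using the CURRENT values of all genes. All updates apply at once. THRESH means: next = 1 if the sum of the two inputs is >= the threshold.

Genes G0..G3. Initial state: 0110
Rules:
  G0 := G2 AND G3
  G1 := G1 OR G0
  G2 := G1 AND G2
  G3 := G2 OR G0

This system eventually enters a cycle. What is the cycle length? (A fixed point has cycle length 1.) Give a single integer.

Answer: 1

Derivation:
Step 0: 0110
Step 1: G0=G2&G3=1&0=0 G1=G1|G0=1|0=1 G2=G1&G2=1&1=1 G3=G2|G0=1|0=1 -> 0111
Step 2: G0=G2&G3=1&1=1 G1=G1|G0=1|0=1 G2=G1&G2=1&1=1 G3=G2|G0=1|0=1 -> 1111
Step 3: G0=G2&G3=1&1=1 G1=G1|G0=1|1=1 G2=G1&G2=1&1=1 G3=G2|G0=1|1=1 -> 1111
State from step 3 equals state from step 2 -> cycle length 1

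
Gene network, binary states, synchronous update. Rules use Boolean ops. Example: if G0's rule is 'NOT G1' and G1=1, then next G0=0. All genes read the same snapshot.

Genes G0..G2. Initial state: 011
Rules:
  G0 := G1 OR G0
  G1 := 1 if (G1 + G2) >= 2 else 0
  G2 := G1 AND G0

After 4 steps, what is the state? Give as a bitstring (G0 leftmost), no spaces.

Step 1: G0=G1|G0=1|0=1 G1=(1+1>=2)=1 G2=G1&G0=1&0=0 -> 110
Step 2: G0=G1|G0=1|1=1 G1=(1+0>=2)=0 G2=G1&G0=1&1=1 -> 101
Step 3: G0=G1|G0=0|1=1 G1=(0+1>=2)=0 G2=G1&G0=0&1=0 -> 100
Step 4: G0=G1|G0=0|1=1 G1=(0+0>=2)=0 G2=G1&G0=0&1=0 -> 100

100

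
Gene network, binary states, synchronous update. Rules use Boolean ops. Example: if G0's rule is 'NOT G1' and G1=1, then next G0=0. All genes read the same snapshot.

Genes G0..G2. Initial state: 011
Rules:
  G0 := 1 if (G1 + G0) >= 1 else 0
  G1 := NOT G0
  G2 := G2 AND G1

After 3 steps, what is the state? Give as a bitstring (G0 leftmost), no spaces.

Step 1: G0=(1+0>=1)=1 G1=NOT G0=NOT 0=1 G2=G2&G1=1&1=1 -> 111
Step 2: G0=(1+1>=1)=1 G1=NOT G0=NOT 1=0 G2=G2&G1=1&1=1 -> 101
Step 3: G0=(0+1>=1)=1 G1=NOT G0=NOT 1=0 G2=G2&G1=1&0=0 -> 100

100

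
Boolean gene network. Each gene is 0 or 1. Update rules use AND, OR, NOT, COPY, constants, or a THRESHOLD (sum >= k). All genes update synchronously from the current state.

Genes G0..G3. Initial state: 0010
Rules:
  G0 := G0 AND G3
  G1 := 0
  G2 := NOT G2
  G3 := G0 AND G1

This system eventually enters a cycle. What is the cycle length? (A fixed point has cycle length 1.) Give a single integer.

Step 0: 0010
Step 1: G0=G0&G3=0&0=0 G1=0(const) G2=NOT G2=NOT 1=0 G3=G0&G1=0&0=0 -> 0000
Step 2: G0=G0&G3=0&0=0 G1=0(const) G2=NOT G2=NOT 0=1 G3=G0&G1=0&0=0 -> 0010
State from step 2 equals state from step 0 -> cycle length 2

Answer: 2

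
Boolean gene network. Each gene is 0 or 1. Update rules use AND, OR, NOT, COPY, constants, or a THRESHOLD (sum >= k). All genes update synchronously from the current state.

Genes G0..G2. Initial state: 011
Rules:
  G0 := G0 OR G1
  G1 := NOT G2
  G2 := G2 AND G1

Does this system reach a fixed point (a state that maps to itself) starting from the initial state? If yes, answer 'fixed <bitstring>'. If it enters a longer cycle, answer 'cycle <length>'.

Answer: fixed 110

Derivation:
Step 0: 011
Step 1: G0=G0|G1=0|1=1 G1=NOT G2=NOT 1=0 G2=G2&G1=1&1=1 -> 101
Step 2: G0=G0|G1=1|0=1 G1=NOT G2=NOT 1=0 G2=G2&G1=1&0=0 -> 100
Step 3: G0=G0|G1=1|0=1 G1=NOT G2=NOT 0=1 G2=G2&G1=0&0=0 -> 110
Step 4: G0=G0|G1=1|1=1 G1=NOT G2=NOT 0=1 G2=G2&G1=0&1=0 -> 110
Fixed point reached at step 3: 110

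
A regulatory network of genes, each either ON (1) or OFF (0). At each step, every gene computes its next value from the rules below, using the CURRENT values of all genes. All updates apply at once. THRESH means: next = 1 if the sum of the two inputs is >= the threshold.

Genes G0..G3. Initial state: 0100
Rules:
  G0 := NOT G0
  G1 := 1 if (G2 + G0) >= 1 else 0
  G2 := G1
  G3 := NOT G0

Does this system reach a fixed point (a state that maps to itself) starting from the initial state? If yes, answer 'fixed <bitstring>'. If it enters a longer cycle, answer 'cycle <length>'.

Answer: cycle 2

Derivation:
Step 0: 0100
Step 1: G0=NOT G0=NOT 0=1 G1=(0+0>=1)=0 G2=G1=1 G3=NOT G0=NOT 0=1 -> 1011
Step 2: G0=NOT G0=NOT 1=0 G1=(1+1>=1)=1 G2=G1=0 G3=NOT G0=NOT 1=0 -> 0100
Cycle of length 2 starting at step 0 -> no fixed point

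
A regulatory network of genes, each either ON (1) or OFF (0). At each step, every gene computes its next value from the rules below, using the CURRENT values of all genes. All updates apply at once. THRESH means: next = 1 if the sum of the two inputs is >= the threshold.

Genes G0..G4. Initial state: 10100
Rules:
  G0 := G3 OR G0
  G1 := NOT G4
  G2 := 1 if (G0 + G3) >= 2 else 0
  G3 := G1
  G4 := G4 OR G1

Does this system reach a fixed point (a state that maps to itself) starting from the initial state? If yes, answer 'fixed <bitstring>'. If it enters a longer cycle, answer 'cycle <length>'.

Step 0: 10100
Step 1: G0=G3|G0=0|1=1 G1=NOT G4=NOT 0=1 G2=(1+0>=2)=0 G3=G1=0 G4=G4|G1=0|0=0 -> 11000
Step 2: G0=G3|G0=0|1=1 G1=NOT G4=NOT 0=1 G2=(1+0>=2)=0 G3=G1=1 G4=G4|G1=0|1=1 -> 11011
Step 3: G0=G3|G0=1|1=1 G1=NOT G4=NOT 1=0 G2=(1+1>=2)=1 G3=G1=1 G4=G4|G1=1|1=1 -> 10111
Step 4: G0=G3|G0=1|1=1 G1=NOT G4=NOT 1=0 G2=(1+1>=2)=1 G3=G1=0 G4=G4|G1=1|0=1 -> 10101
Step 5: G0=G3|G0=0|1=1 G1=NOT G4=NOT 1=0 G2=(1+0>=2)=0 G3=G1=0 G4=G4|G1=1|0=1 -> 10001
Step 6: G0=G3|G0=0|1=1 G1=NOT G4=NOT 1=0 G2=(1+0>=2)=0 G3=G1=0 G4=G4|G1=1|0=1 -> 10001
Fixed point reached at step 5: 10001

Answer: fixed 10001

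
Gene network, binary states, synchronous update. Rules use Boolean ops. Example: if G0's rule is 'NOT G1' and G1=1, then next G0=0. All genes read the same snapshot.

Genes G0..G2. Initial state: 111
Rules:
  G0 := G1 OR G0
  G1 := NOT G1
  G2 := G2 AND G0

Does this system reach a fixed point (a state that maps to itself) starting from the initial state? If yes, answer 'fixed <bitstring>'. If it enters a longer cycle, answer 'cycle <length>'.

Step 0: 111
Step 1: G0=G1|G0=1|1=1 G1=NOT G1=NOT 1=0 G2=G2&G0=1&1=1 -> 101
Step 2: G0=G1|G0=0|1=1 G1=NOT G1=NOT 0=1 G2=G2&G0=1&1=1 -> 111
Cycle of length 2 starting at step 0 -> no fixed point

Answer: cycle 2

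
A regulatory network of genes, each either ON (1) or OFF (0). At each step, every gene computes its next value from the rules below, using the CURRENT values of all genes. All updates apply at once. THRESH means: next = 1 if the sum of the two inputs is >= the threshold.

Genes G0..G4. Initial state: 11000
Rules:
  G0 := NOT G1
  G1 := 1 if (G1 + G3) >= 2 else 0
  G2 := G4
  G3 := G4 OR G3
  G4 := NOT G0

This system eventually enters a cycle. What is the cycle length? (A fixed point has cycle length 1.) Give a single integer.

Answer: 1

Derivation:
Step 0: 11000
Step 1: G0=NOT G1=NOT 1=0 G1=(1+0>=2)=0 G2=G4=0 G3=G4|G3=0|0=0 G4=NOT G0=NOT 1=0 -> 00000
Step 2: G0=NOT G1=NOT 0=1 G1=(0+0>=2)=0 G2=G4=0 G3=G4|G3=0|0=0 G4=NOT G0=NOT 0=1 -> 10001
Step 3: G0=NOT G1=NOT 0=1 G1=(0+0>=2)=0 G2=G4=1 G3=G4|G3=1|0=1 G4=NOT G0=NOT 1=0 -> 10110
Step 4: G0=NOT G1=NOT 0=1 G1=(0+1>=2)=0 G2=G4=0 G3=G4|G3=0|1=1 G4=NOT G0=NOT 1=0 -> 10010
Step 5: G0=NOT G1=NOT 0=1 G1=(0+1>=2)=0 G2=G4=0 G3=G4|G3=0|1=1 G4=NOT G0=NOT 1=0 -> 10010
State from step 5 equals state from step 4 -> cycle length 1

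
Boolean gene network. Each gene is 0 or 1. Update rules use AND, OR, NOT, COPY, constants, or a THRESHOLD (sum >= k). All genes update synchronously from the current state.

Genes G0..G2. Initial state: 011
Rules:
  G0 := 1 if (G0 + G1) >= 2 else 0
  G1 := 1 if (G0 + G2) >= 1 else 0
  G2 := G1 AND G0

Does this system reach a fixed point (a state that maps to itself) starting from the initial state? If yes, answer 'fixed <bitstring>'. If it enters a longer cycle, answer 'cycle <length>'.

Answer: fixed 000

Derivation:
Step 0: 011
Step 1: G0=(0+1>=2)=0 G1=(0+1>=1)=1 G2=G1&G0=1&0=0 -> 010
Step 2: G0=(0+1>=2)=0 G1=(0+0>=1)=0 G2=G1&G0=1&0=0 -> 000
Step 3: G0=(0+0>=2)=0 G1=(0+0>=1)=0 G2=G1&G0=0&0=0 -> 000
Fixed point reached at step 2: 000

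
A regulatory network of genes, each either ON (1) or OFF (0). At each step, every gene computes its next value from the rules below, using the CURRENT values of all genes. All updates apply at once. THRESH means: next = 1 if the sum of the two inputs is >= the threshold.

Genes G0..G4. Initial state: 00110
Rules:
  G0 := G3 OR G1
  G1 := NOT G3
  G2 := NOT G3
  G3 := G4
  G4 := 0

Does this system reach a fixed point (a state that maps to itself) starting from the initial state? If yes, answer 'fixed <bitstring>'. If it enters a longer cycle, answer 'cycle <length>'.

Step 0: 00110
Step 1: G0=G3|G1=1|0=1 G1=NOT G3=NOT 1=0 G2=NOT G3=NOT 1=0 G3=G4=0 G4=0(const) -> 10000
Step 2: G0=G3|G1=0|0=0 G1=NOT G3=NOT 0=1 G2=NOT G3=NOT 0=1 G3=G4=0 G4=0(const) -> 01100
Step 3: G0=G3|G1=0|1=1 G1=NOT G3=NOT 0=1 G2=NOT G3=NOT 0=1 G3=G4=0 G4=0(const) -> 11100
Step 4: G0=G3|G1=0|1=1 G1=NOT G3=NOT 0=1 G2=NOT G3=NOT 0=1 G3=G4=0 G4=0(const) -> 11100
Fixed point reached at step 3: 11100

Answer: fixed 11100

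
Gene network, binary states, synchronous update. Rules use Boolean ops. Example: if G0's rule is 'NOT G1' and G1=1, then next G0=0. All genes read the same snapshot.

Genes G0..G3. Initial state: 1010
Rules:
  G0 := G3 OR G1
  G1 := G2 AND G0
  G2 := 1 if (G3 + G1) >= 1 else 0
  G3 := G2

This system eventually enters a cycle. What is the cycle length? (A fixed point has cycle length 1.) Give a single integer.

Step 0: 1010
Step 1: G0=G3|G1=0|0=0 G1=G2&G0=1&1=1 G2=(0+0>=1)=0 G3=G2=1 -> 0101
Step 2: G0=G3|G1=1|1=1 G1=G2&G0=0&0=0 G2=(1+1>=1)=1 G3=G2=0 -> 1010
State from step 2 equals state from step 0 -> cycle length 2

Answer: 2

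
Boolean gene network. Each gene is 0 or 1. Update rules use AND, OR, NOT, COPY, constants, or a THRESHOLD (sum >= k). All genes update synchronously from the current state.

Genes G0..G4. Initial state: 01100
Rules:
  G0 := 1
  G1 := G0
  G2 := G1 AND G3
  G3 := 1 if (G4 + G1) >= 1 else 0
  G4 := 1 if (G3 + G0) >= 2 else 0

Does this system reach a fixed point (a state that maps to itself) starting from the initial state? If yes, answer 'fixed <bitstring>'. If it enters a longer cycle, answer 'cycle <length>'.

Answer: fixed 11111

Derivation:
Step 0: 01100
Step 1: G0=1(const) G1=G0=0 G2=G1&G3=1&0=0 G3=(0+1>=1)=1 G4=(0+0>=2)=0 -> 10010
Step 2: G0=1(const) G1=G0=1 G2=G1&G3=0&1=0 G3=(0+0>=1)=0 G4=(1+1>=2)=1 -> 11001
Step 3: G0=1(const) G1=G0=1 G2=G1&G3=1&0=0 G3=(1+1>=1)=1 G4=(0+1>=2)=0 -> 11010
Step 4: G0=1(const) G1=G0=1 G2=G1&G3=1&1=1 G3=(0+1>=1)=1 G4=(1+1>=2)=1 -> 11111
Step 5: G0=1(const) G1=G0=1 G2=G1&G3=1&1=1 G3=(1+1>=1)=1 G4=(1+1>=2)=1 -> 11111
Fixed point reached at step 4: 11111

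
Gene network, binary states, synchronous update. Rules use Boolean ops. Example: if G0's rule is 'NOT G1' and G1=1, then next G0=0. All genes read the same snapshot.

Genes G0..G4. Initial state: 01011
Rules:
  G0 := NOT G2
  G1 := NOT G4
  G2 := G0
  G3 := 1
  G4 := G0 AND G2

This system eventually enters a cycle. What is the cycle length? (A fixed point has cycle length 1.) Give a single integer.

Step 0: 01011
Step 1: G0=NOT G2=NOT 0=1 G1=NOT G4=NOT 1=0 G2=G0=0 G3=1(const) G4=G0&G2=0&0=0 -> 10010
Step 2: G0=NOT G2=NOT 0=1 G1=NOT G4=NOT 0=1 G2=G0=1 G3=1(const) G4=G0&G2=1&0=0 -> 11110
Step 3: G0=NOT G2=NOT 1=0 G1=NOT G4=NOT 0=1 G2=G0=1 G3=1(const) G4=G0&G2=1&1=1 -> 01111
Step 4: G0=NOT G2=NOT 1=0 G1=NOT G4=NOT 1=0 G2=G0=0 G3=1(const) G4=G0&G2=0&1=0 -> 00010
Step 5: G0=NOT G2=NOT 0=1 G1=NOT G4=NOT 0=1 G2=G0=0 G3=1(const) G4=G0&G2=0&0=0 -> 11010
Step 6: G0=NOT G2=NOT 0=1 G1=NOT G4=NOT 0=1 G2=G0=1 G3=1(const) G4=G0&G2=1&0=0 -> 11110
State from step 6 equals state from step 2 -> cycle length 4

Answer: 4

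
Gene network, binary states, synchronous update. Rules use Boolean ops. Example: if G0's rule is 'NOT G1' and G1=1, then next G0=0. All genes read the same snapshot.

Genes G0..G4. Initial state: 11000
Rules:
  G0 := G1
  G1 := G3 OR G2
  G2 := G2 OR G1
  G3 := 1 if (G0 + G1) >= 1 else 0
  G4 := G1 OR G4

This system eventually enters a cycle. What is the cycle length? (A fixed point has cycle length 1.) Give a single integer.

Answer: 1

Derivation:
Step 0: 11000
Step 1: G0=G1=1 G1=G3|G2=0|0=0 G2=G2|G1=0|1=1 G3=(1+1>=1)=1 G4=G1|G4=1|0=1 -> 10111
Step 2: G0=G1=0 G1=G3|G2=1|1=1 G2=G2|G1=1|0=1 G3=(1+0>=1)=1 G4=G1|G4=0|1=1 -> 01111
Step 3: G0=G1=1 G1=G3|G2=1|1=1 G2=G2|G1=1|1=1 G3=(0+1>=1)=1 G4=G1|G4=1|1=1 -> 11111
Step 4: G0=G1=1 G1=G3|G2=1|1=1 G2=G2|G1=1|1=1 G3=(1+1>=1)=1 G4=G1|G4=1|1=1 -> 11111
State from step 4 equals state from step 3 -> cycle length 1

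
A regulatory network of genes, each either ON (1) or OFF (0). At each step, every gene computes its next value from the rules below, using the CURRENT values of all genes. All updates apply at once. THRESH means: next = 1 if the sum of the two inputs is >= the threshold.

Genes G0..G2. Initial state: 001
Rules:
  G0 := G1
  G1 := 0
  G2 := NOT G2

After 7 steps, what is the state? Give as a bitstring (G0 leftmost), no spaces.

Step 1: G0=G1=0 G1=0(const) G2=NOT G2=NOT 1=0 -> 000
Step 2: G0=G1=0 G1=0(const) G2=NOT G2=NOT 0=1 -> 001
Step 3: G0=G1=0 G1=0(const) G2=NOT G2=NOT 1=0 -> 000
Step 4: G0=G1=0 G1=0(const) G2=NOT G2=NOT 0=1 -> 001
Step 5: G0=G1=0 G1=0(const) G2=NOT G2=NOT 1=0 -> 000
Step 6: G0=G1=0 G1=0(const) G2=NOT G2=NOT 0=1 -> 001
Step 7: G0=G1=0 G1=0(const) G2=NOT G2=NOT 1=0 -> 000

000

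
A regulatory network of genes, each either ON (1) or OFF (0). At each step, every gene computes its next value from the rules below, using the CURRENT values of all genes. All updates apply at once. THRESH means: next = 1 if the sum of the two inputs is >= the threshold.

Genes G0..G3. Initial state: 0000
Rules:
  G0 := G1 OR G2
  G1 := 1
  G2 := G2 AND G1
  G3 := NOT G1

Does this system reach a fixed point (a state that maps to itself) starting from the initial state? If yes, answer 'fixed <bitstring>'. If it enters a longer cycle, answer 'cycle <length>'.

Step 0: 0000
Step 1: G0=G1|G2=0|0=0 G1=1(const) G2=G2&G1=0&0=0 G3=NOT G1=NOT 0=1 -> 0101
Step 2: G0=G1|G2=1|0=1 G1=1(const) G2=G2&G1=0&1=0 G3=NOT G1=NOT 1=0 -> 1100
Step 3: G0=G1|G2=1|0=1 G1=1(const) G2=G2&G1=0&1=0 G3=NOT G1=NOT 1=0 -> 1100
Fixed point reached at step 2: 1100

Answer: fixed 1100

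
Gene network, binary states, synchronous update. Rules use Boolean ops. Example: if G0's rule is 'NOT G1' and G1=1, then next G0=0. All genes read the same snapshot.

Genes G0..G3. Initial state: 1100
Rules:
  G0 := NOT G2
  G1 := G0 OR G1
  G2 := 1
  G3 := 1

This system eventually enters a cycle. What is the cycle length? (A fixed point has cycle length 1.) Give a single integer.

Answer: 1

Derivation:
Step 0: 1100
Step 1: G0=NOT G2=NOT 0=1 G1=G0|G1=1|1=1 G2=1(const) G3=1(const) -> 1111
Step 2: G0=NOT G2=NOT 1=0 G1=G0|G1=1|1=1 G2=1(const) G3=1(const) -> 0111
Step 3: G0=NOT G2=NOT 1=0 G1=G0|G1=0|1=1 G2=1(const) G3=1(const) -> 0111
State from step 3 equals state from step 2 -> cycle length 1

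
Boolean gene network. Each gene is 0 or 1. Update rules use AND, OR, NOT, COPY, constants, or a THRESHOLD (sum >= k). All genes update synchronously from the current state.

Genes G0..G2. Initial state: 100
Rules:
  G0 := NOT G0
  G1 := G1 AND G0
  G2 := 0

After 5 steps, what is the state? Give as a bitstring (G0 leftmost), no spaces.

Step 1: G0=NOT G0=NOT 1=0 G1=G1&G0=0&1=0 G2=0(const) -> 000
Step 2: G0=NOT G0=NOT 0=1 G1=G1&G0=0&0=0 G2=0(const) -> 100
Step 3: G0=NOT G0=NOT 1=0 G1=G1&G0=0&1=0 G2=0(const) -> 000
Step 4: G0=NOT G0=NOT 0=1 G1=G1&G0=0&0=0 G2=0(const) -> 100
Step 5: G0=NOT G0=NOT 1=0 G1=G1&G0=0&1=0 G2=0(const) -> 000

000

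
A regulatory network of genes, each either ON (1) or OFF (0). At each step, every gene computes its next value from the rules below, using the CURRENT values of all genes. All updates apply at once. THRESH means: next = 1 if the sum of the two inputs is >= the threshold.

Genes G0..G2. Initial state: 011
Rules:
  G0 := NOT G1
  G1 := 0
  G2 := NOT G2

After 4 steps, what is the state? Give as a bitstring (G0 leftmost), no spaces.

Step 1: G0=NOT G1=NOT 1=0 G1=0(const) G2=NOT G2=NOT 1=0 -> 000
Step 2: G0=NOT G1=NOT 0=1 G1=0(const) G2=NOT G2=NOT 0=1 -> 101
Step 3: G0=NOT G1=NOT 0=1 G1=0(const) G2=NOT G2=NOT 1=0 -> 100
Step 4: G0=NOT G1=NOT 0=1 G1=0(const) G2=NOT G2=NOT 0=1 -> 101

101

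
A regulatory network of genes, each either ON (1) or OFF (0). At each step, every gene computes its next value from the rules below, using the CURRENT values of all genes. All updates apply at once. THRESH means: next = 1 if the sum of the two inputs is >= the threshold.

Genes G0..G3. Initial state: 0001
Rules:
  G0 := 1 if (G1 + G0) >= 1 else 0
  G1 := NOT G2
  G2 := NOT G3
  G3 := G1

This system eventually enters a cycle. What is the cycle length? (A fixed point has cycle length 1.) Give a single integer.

Step 0: 0001
Step 1: G0=(0+0>=1)=0 G1=NOT G2=NOT 0=1 G2=NOT G3=NOT 1=0 G3=G1=0 -> 0100
Step 2: G0=(1+0>=1)=1 G1=NOT G2=NOT 0=1 G2=NOT G3=NOT 0=1 G3=G1=1 -> 1111
Step 3: G0=(1+1>=1)=1 G1=NOT G2=NOT 1=0 G2=NOT G3=NOT 1=0 G3=G1=1 -> 1001
Step 4: G0=(0+1>=1)=1 G1=NOT G2=NOT 0=1 G2=NOT G3=NOT 1=0 G3=G1=0 -> 1100
Step 5: G0=(1+1>=1)=1 G1=NOT G2=NOT 0=1 G2=NOT G3=NOT 0=1 G3=G1=1 -> 1111
State from step 5 equals state from step 2 -> cycle length 3

Answer: 3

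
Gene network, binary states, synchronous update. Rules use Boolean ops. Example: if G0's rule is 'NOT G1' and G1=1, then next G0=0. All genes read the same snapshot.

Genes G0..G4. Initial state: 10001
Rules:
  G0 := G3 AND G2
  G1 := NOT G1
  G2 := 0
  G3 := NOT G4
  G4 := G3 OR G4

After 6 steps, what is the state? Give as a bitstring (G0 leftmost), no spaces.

Step 1: G0=G3&G2=0&0=0 G1=NOT G1=NOT 0=1 G2=0(const) G3=NOT G4=NOT 1=0 G4=G3|G4=0|1=1 -> 01001
Step 2: G0=G3&G2=0&0=0 G1=NOT G1=NOT 1=0 G2=0(const) G3=NOT G4=NOT 1=0 G4=G3|G4=0|1=1 -> 00001
Step 3: G0=G3&G2=0&0=0 G1=NOT G1=NOT 0=1 G2=0(const) G3=NOT G4=NOT 1=0 G4=G3|G4=0|1=1 -> 01001
Step 4: G0=G3&G2=0&0=0 G1=NOT G1=NOT 1=0 G2=0(const) G3=NOT G4=NOT 1=0 G4=G3|G4=0|1=1 -> 00001
Step 5: G0=G3&G2=0&0=0 G1=NOT G1=NOT 0=1 G2=0(const) G3=NOT G4=NOT 1=0 G4=G3|G4=0|1=1 -> 01001
Step 6: G0=G3&G2=0&0=0 G1=NOT G1=NOT 1=0 G2=0(const) G3=NOT G4=NOT 1=0 G4=G3|G4=0|1=1 -> 00001

00001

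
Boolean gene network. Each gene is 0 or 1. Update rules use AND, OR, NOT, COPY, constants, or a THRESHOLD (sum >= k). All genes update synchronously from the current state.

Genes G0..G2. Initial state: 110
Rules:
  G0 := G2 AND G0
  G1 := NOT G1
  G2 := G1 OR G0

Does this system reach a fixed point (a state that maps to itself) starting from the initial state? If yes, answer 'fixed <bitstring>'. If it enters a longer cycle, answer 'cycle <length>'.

Step 0: 110
Step 1: G0=G2&G0=0&1=0 G1=NOT G1=NOT 1=0 G2=G1|G0=1|1=1 -> 001
Step 2: G0=G2&G0=1&0=0 G1=NOT G1=NOT 0=1 G2=G1|G0=0|0=0 -> 010
Step 3: G0=G2&G0=0&0=0 G1=NOT G1=NOT 1=0 G2=G1|G0=1|0=1 -> 001
Cycle of length 2 starting at step 1 -> no fixed point

Answer: cycle 2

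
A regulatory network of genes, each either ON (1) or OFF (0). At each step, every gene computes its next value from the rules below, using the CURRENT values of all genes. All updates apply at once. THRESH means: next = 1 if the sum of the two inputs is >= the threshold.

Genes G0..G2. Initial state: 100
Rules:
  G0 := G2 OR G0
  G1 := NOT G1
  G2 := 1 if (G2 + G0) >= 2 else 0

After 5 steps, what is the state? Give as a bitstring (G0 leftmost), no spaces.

Step 1: G0=G2|G0=0|1=1 G1=NOT G1=NOT 0=1 G2=(0+1>=2)=0 -> 110
Step 2: G0=G2|G0=0|1=1 G1=NOT G1=NOT 1=0 G2=(0+1>=2)=0 -> 100
Step 3: G0=G2|G0=0|1=1 G1=NOT G1=NOT 0=1 G2=(0+1>=2)=0 -> 110
Step 4: G0=G2|G0=0|1=1 G1=NOT G1=NOT 1=0 G2=(0+1>=2)=0 -> 100
Step 5: G0=G2|G0=0|1=1 G1=NOT G1=NOT 0=1 G2=(0+1>=2)=0 -> 110

110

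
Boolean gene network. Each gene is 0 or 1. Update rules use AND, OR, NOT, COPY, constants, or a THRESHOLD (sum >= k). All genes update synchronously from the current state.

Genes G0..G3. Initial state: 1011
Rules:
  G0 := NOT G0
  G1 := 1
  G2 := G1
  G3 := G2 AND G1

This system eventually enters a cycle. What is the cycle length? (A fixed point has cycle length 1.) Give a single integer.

Answer: 2

Derivation:
Step 0: 1011
Step 1: G0=NOT G0=NOT 1=0 G1=1(const) G2=G1=0 G3=G2&G1=1&0=0 -> 0100
Step 2: G0=NOT G0=NOT 0=1 G1=1(const) G2=G1=1 G3=G2&G1=0&1=0 -> 1110
Step 3: G0=NOT G0=NOT 1=0 G1=1(const) G2=G1=1 G3=G2&G1=1&1=1 -> 0111
Step 4: G0=NOT G0=NOT 0=1 G1=1(const) G2=G1=1 G3=G2&G1=1&1=1 -> 1111
Step 5: G0=NOT G0=NOT 1=0 G1=1(const) G2=G1=1 G3=G2&G1=1&1=1 -> 0111
State from step 5 equals state from step 3 -> cycle length 2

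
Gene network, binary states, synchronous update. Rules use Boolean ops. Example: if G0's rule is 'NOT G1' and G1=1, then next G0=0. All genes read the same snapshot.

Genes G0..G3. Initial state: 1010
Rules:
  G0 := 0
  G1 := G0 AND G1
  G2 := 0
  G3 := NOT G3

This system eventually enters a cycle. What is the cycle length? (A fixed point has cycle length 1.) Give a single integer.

Step 0: 1010
Step 1: G0=0(const) G1=G0&G1=1&0=0 G2=0(const) G3=NOT G3=NOT 0=1 -> 0001
Step 2: G0=0(const) G1=G0&G1=0&0=0 G2=0(const) G3=NOT G3=NOT 1=0 -> 0000
Step 3: G0=0(const) G1=G0&G1=0&0=0 G2=0(const) G3=NOT G3=NOT 0=1 -> 0001
State from step 3 equals state from step 1 -> cycle length 2

Answer: 2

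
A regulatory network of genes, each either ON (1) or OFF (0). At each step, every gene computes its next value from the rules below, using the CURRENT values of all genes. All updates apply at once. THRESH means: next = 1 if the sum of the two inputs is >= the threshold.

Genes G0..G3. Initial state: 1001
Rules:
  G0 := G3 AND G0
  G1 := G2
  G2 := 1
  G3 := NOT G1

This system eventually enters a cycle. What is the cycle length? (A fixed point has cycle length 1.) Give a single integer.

Answer: 1

Derivation:
Step 0: 1001
Step 1: G0=G3&G0=1&1=1 G1=G2=0 G2=1(const) G3=NOT G1=NOT 0=1 -> 1011
Step 2: G0=G3&G0=1&1=1 G1=G2=1 G2=1(const) G3=NOT G1=NOT 0=1 -> 1111
Step 3: G0=G3&G0=1&1=1 G1=G2=1 G2=1(const) G3=NOT G1=NOT 1=0 -> 1110
Step 4: G0=G3&G0=0&1=0 G1=G2=1 G2=1(const) G3=NOT G1=NOT 1=0 -> 0110
Step 5: G0=G3&G0=0&0=0 G1=G2=1 G2=1(const) G3=NOT G1=NOT 1=0 -> 0110
State from step 5 equals state from step 4 -> cycle length 1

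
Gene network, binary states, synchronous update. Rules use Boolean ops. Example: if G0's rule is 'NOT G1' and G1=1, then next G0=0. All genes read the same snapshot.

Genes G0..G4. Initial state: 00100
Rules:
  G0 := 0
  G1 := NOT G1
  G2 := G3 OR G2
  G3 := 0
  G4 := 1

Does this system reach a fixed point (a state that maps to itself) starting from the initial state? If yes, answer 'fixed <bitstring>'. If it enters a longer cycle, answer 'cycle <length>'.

Step 0: 00100
Step 1: G0=0(const) G1=NOT G1=NOT 0=1 G2=G3|G2=0|1=1 G3=0(const) G4=1(const) -> 01101
Step 2: G0=0(const) G1=NOT G1=NOT 1=0 G2=G3|G2=0|1=1 G3=0(const) G4=1(const) -> 00101
Step 3: G0=0(const) G1=NOT G1=NOT 0=1 G2=G3|G2=0|1=1 G3=0(const) G4=1(const) -> 01101
Cycle of length 2 starting at step 1 -> no fixed point

Answer: cycle 2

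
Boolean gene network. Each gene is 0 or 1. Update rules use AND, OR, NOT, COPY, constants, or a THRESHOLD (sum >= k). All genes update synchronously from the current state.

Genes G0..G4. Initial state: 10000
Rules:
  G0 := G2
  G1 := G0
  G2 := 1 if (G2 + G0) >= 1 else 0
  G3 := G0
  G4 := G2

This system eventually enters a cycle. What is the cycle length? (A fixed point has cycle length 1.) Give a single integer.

Answer: 1

Derivation:
Step 0: 10000
Step 1: G0=G2=0 G1=G0=1 G2=(0+1>=1)=1 G3=G0=1 G4=G2=0 -> 01110
Step 2: G0=G2=1 G1=G0=0 G2=(1+0>=1)=1 G3=G0=0 G4=G2=1 -> 10101
Step 3: G0=G2=1 G1=G0=1 G2=(1+1>=1)=1 G3=G0=1 G4=G2=1 -> 11111
Step 4: G0=G2=1 G1=G0=1 G2=(1+1>=1)=1 G3=G0=1 G4=G2=1 -> 11111
State from step 4 equals state from step 3 -> cycle length 1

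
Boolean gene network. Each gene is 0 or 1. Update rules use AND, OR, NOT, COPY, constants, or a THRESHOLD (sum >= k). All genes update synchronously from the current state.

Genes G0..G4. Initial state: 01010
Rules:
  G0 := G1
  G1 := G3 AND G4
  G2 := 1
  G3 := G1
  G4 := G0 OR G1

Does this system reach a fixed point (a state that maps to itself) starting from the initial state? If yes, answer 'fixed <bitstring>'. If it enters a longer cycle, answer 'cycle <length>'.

Answer: cycle 2

Derivation:
Step 0: 01010
Step 1: G0=G1=1 G1=G3&G4=1&0=0 G2=1(const) G3=G1=1 G4=G0|G1=0|1=1 -> 10111
Step 2: G0=G1=0 G1=G3&G4=1&1=1 G2=1(const) G3=G1=0 G4=G0|G1=1|0=1 -> 01101
Step 3: G0=G1=1 G1=G3&G4=0&1=0 G2=1(const) G3=G1=1 G4=G0|G1=0|1=1 -> 10111
Cycle of length 2 starting at step 1 -> no fixed point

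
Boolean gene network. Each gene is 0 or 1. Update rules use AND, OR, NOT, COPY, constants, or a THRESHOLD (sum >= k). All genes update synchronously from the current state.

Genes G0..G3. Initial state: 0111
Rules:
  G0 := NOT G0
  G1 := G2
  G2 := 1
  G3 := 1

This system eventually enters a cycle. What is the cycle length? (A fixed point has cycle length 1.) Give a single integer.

Answer: 2

Derivation:
Step 0: 0111
Step 1: G0=NOT G0=NOT 0=1 G1=G2=1 G2=1(const) G3=1(const) -> 1111
Step 2: G0=NOT G0=NOT 1=0 G1=G2=1 G2=1(const) G3=1(const) -> 0111
State from step 2 equals state from step 0 -> cycle length 2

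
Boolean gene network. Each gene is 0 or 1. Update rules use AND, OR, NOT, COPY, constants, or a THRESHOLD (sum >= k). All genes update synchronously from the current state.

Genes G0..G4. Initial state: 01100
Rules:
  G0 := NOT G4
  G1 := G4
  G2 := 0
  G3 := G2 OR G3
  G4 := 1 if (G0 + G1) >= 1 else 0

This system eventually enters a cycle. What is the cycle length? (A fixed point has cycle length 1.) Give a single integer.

Answer: 1

Derivation:
Step 0: 01100
Step 1: G0=NOT G4=NOT 0=1 G1=G4=0 G2=0(const) G3=G2|G3=1|0=1 G4=(0+1>=1)=1 -> 10011
Step 2: G0=NOT G4=NOT 1=0 G1=G4=1 G2=0(const) G3=G2|G3=0|1=1 G4=(1+0>=1)=1 -> 01011
Step 3: G0=NOT G4=NOT 1=0 G1=G4=1 G2=0(const) G3=G2|G3=0|1=1 G4=(0+1>=1)=1 -> 01011
State from step 3 equals state from step 2 -> cycle length 1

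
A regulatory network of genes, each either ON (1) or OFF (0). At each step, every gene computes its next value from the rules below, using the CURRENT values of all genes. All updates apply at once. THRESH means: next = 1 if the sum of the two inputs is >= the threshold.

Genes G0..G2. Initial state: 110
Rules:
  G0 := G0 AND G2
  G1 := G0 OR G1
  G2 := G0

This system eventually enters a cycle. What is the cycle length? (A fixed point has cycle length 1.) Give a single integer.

Answer: 1

Derivation:
Step 0: 110
Step 1: G0=G0&G2=1&0=0 G1=G0|G1=1|1=1 G2=G0=1 -> 011
Step 2: G0=G0&G2=0&1=0 G1=G0|G1=0|1=1 G2=G0=0 -> 010
Step 3: G0=G0&G2=0&0=0 G1=G0|G1=0|1=1 G2=G0=0 -> 010
State from step 3 equals state from step 2 -> cycle length 1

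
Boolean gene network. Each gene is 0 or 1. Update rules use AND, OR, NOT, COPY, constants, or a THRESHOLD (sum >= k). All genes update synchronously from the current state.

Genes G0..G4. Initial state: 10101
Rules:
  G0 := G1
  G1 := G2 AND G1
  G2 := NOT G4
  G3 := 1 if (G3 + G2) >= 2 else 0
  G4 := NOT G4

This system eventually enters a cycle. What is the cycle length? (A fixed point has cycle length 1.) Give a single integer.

Answer: 2

Derivation:
Step 0: 10101
Step 1: G0=G1=0 G1=G2&G1=1&0=0 G2=NOT G4=NOT 1=0 G3=(0+1>=2)=0 G4=NOT G4=NOT 1=0 -> 00000
Step 2: G0=G1=0 G1=G2&G1=0&0=0 G2=NOT G4=NOT 0=1 G3=(0+0>=2)=0 G4=NOT G4=NOT 0=1 -> 00101
Step 3: G0=G1=0 G1=G2&G1=1&0=0 G2=NOT G4=NOT 1=0 G3=(0+1>=2)=0 G4=NOT G4=NOT 1=0 -> 00000
State from step 3 equals state from step 1 -> cycle length 2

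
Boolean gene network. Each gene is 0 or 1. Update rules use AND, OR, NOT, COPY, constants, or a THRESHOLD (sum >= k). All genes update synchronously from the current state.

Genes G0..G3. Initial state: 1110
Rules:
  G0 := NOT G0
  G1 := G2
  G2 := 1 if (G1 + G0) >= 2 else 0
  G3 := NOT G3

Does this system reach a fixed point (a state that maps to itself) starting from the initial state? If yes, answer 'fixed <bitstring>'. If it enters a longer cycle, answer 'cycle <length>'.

Step 0: 1110
Step 1: G0=NOT G0=NOT 1=0 G1=G2=1 G2=(1+1>=2)=1 G3=NOT G3=NOT 0=1 -> 0111
Step 2: G0=NOT G0=NOT 0=1 G1=G2=1 G2=(1+0>=2)=0 G3=NOT G3=NOT 1=0 -> 1100
Step 3: G0=NOT G0=NOT 1=0 G1=G2=0 G2=(1+1>=2)=1 G3=NOT G3=NOT 0=1 -> 0011
Step 4: G0=NOT G0=NOT 0=1 G1=G2=1 G2=(0+0>=2)=0 G3=NOT G3=NOT 1=0 -> 1100
Cycle of length 2 starting at step 2 -> no fixed point

Answer: cycle 2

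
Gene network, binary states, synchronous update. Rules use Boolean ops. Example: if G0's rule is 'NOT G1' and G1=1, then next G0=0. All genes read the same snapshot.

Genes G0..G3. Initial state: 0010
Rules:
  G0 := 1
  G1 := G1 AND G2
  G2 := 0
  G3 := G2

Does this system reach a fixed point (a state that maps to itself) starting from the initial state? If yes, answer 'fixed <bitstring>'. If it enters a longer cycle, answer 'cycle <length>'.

Step 0: 0010
Step 1: G0=1(const) G1=G1&G2=0&1=0 G2=0(const) G3=G2=1 -> 1001
Step 2: G0=1(const) G1=G1&G2=0&0=0 G2=0(const) G3=G2=0 -> 1000
Step 3: G0=1(const) G1=G1&G2=0&0=0 G2=0(const) G3=G2=0 -> 1000
Fixed point reached at step 2: 1000

Answer: fixed 1000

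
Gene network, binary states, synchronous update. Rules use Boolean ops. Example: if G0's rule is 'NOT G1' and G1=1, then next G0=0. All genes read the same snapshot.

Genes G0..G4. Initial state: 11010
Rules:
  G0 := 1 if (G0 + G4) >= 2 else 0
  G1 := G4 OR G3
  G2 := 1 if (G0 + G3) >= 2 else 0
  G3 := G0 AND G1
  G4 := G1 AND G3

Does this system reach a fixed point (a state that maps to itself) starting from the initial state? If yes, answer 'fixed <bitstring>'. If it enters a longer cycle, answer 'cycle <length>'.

Step 0: 11010
Step 1: G0=(1+0>=2)=0 G1=G4|G3=0|1=1 G2=(1+1>=2)=1 G3=G0&G1=1&1=1 G4=G1&G3=1&1=1 -> 01111
Step 2: G0=(0+1>=2)=0 G1=G4|G3=1|1=1 G2=(0+1>=2)=0 G3=G0&G1=0&1=0 G4=G1&G3=1&1=1 -> 01001
Step 3: G0=(0+1>=2)=0 G1=G4|G3=1|0=1 G2=(0+0>=2)=0 G3=G0&G1=0&1=0 G4=G1&G3=1&0=0 -> 01000
Step 4: G0=(0+0>=2)=0 G1=G4|G3=0|0=0 G2=(0+0>=2)=0 G3=G0&G1=0&1=0 G4=G1&G3=1&0=0 -> 00000
Step 5: G0=(0+0>=2)=0 G1=G4|G3=0|0=0 G2=(0+0>=2)=0 G3=G0&G1=0&0=0 G4=G1&G3=0&0=0 -> 00000
Fixed point reached at step 4: 00000

Answer: fixed 00000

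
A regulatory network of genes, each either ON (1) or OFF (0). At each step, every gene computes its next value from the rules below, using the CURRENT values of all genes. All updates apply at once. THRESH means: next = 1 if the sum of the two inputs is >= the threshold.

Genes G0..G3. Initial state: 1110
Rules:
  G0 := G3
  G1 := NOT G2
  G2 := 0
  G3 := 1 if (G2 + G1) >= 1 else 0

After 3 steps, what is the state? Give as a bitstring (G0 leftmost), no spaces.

Step 1: G0=G3=0 G1=NOT G2=NOT 1=0 G2=0(const) G3=(1+1>=1)=1 -> 0001
Step 2: G0=G3=1 G1=NOT G2=NOT 0=1 G2=0(const) G3=(0+0>=1)=0 -> 1100
Step 3: G0=G3=0 G1=NOT G2=NOT 0=1 G2=0(const) G3=(0+1>=1)=1 -> 0101

0101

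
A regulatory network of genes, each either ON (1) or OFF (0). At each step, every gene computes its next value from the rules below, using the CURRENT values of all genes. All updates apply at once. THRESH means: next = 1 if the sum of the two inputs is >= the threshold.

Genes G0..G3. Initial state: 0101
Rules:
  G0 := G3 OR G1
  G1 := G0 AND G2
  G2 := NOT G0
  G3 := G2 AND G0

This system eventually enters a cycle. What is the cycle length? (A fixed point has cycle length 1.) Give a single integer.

Step 0: 0101
Step 1: G0=G3|G1=1|1=1 G1=G0&G2=0&0=0 G2=NOT G0=NOT 0=1 G3=G2&G0=0&0=0 -> 1010
Step 2: G0=G3|G1=0|0=0 G1=G0&G2=1&1=1 G2=NOT G0=NOT 1=0 G3=G2&G0=1&1=1 -> 0101
State from step 2 equals state from step 0 -> cycle length 2

Answer: 2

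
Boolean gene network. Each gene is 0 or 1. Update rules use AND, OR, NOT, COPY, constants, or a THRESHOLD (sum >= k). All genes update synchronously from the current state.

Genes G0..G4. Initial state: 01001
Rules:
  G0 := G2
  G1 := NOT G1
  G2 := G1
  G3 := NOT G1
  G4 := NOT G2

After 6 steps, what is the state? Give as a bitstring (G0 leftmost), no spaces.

Step 1: G0=G2=0 G1=NOT G1=NOT 1=0 G2=G1=1 G3=NOT G1=NOT 1=0 G4=NOT G2=NOT 0=1 -> 00101
Step 2: G0=G2=1 G1=NOT G1=NOT 0=1 G2=G1=0 G3=NOT G1=NOT 0=1 G4=NOT G2=NOT 1=0 -> 11010
Step 3: G0=G2=0 G1=NOT G1=NOT 1=0 G2=G1=1 G3=NOT G1=NOT 1=0 G4=NOT G2=NOT 0=1 -> 00101
Step 4: G0=G2=1 G1=NOT G1=NOT 0=1 G2=G1=0 G3=NOT G1=NOT 0=1 G4=NOT G2=NOT 1=0 -> 11010
Step 5: G0=G2=0 G1=NOT G1=NOT 1=0 G2=G1=1 G3=NOT G1=NOT 1=0 G4=NOT G2=NOT 0=1 -> 00101
Step 6: G0=G2=1 G1=NOT G1=NOT 0=1 G2=G1=0 G3=NOT G1=NOT 0=1 G4=NOT G2=NOT 1=0 -> 11010

11010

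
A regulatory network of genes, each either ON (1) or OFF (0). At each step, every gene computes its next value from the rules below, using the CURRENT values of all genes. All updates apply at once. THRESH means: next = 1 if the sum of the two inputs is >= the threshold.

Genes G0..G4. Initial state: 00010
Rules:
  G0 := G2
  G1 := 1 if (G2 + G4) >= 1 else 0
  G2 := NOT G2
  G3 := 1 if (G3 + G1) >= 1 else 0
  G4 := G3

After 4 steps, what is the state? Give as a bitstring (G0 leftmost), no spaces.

Step 1: G0=G2=0 G1=(0+0>=1)=0 G2=NOT G2=NOT 0=1 G3=(1+0>=1)=1 G4=G3=1 -> 00111
Step 2: G0=G2=1 G1=(1+1>=1)=1 G2=NOT G2=NOT 1=0 G3=(1+0>=1)=1 G4=G3=1 -> 11011
Step 3: G0=G2=0 G1=(0+1>=1)=1 G2=NOT G2=NOT 0=1 G3=(1+1>=1)=1 G4=G3=1 -> 01111
Step 4: G0=G2=1 G1=(1+1>=1)=1 G2=NOT G2=NOT 1=0 G3=(1+1>=1)=1 G4=G3=1 -> 11011

11011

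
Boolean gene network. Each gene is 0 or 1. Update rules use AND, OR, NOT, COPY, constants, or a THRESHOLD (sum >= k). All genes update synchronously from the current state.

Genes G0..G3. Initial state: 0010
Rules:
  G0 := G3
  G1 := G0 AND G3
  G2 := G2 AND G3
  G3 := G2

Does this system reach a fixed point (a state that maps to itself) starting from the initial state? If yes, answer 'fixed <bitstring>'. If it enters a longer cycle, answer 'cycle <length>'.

Answer: fixed 0000

Derivation:
Step 0: 0010
Step 1: G0=G3=0 G1=G0&G3=0&0=0 G2=G2&G3=1&0=0 G3=G2=1 -> 0001
Step 2: G0=G3=1 G1=G0&G3=0&1=0 G2=G2&G3=0&1=0 G3=G2=0 -> 1000
Step 3: G0=G3=0 G1=G0&G3=1&0=0 G2=G2&G3=0&0=0 G3=G2=0 -> 0000
Step 4: G0=G3=0 G1=G0&G3=0&0=0 G2=G2&G3=0&0=0 G3=G2=0 -> 0000
Fixed point reached at step 3: 0000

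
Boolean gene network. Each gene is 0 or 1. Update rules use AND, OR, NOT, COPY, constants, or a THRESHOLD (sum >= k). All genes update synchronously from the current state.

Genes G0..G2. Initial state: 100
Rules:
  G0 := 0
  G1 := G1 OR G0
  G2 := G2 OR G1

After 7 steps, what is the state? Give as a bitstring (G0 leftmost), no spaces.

Step 1: G0=0(const) G1=G1|G0=0|1=1 G2=G2|G1=0|0=0 -> 010
Step 2: G0=0(const) G1=G1|G0=1|0=1 G2=G2|G1=0|1=1 -> 011
Step 3: G0=0(const) G1=G1|G0=1|0=1 G2=G2|G1=1|1=1 -> 011
Step 4: G0=0(const) G1=G1|G0=1|0=1 G2=G2|G1=1|1=1 -> 011
Step 5: G0=0(const) G1=G1|G0=1|0=1 G2=G2|G1=1|1=1 -> 011
Step 6: G0=0(const) G1=G1|G0=1|0=1 G2=G2|G1=1|1=1 -> 011
Step 7: G0=0(const) G1=G1|G0=1|0=1 G2=G2|G1=1|1=1 -> 011

011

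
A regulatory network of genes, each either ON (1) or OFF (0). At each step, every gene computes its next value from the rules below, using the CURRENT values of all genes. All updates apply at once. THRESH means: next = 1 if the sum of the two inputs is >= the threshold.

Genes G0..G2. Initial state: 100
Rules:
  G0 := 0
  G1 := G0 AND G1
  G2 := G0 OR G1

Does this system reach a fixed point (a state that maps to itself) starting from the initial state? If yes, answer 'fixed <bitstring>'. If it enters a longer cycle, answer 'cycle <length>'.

Answer: fixed 000

Derivation:
Step 0: 100
Step 1: G0=0(const) G1=G0&G1=1&0=0 G2=G0|G1=1|0=1 -> 001
Step 2: G0=0(const) G1=G0&G1=0&0=0 G2=G0|G1=0|0=0 -> 000
Step 3: G0=0(const) G1=G0&G1=0&0=0 G2=G0|G1=0|0=0 -> 000
Fixed point reached at step 2: 000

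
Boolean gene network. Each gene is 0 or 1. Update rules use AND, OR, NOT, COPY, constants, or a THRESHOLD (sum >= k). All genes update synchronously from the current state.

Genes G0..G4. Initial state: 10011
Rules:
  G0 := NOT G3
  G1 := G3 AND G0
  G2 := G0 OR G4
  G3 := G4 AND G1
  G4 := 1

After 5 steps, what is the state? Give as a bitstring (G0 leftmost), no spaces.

Step 1: G0=NOT G3=NOT 1=0 G1=G3&G0=1&1=1 G2=G0|G4=1|1=1 G3=G4&G1=1&0=0 G4=1(const) -> 01101
Step 2: G0=NOT G3=NOT 0=1 G1=G3&G0=0&0=0 G2=G0|G4=0|1=1 G3=G4&G1=1&1=1 G4=1(const) -> 10111
Step 3: G0=NOT G3=NOT 1=0 G1=G3&G0=1&1=1 G2=G0|G4=1|1=1 G3=G4&G1=1&0=0 G4=1(const) -> 01101
Step 4: G0=NOT G3=NOT 0=1 G1=G3&G0=0&0=0 G2=G0|G4=0|1=1 G3=G4&G1=1&1=1 G4=1(const) -> 10111
Step 5: G0=NOT G3=NOT 1=0 G1=G3&G0=1&1=1 G2=G0|G4=1|1=1 G3=G4&G1=1&0=0 G4=1(const) -> 01101

01101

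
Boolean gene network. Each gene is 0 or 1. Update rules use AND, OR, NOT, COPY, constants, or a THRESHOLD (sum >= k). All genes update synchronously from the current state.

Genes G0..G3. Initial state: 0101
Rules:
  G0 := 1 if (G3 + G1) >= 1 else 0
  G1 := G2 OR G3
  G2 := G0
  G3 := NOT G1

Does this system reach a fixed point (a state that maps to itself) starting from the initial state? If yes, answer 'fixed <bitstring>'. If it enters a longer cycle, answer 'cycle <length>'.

Answer: cycle 3

Derivation:
Step 0: 0101
Step 1: G0=(1+1>=1)=1 G1=G2|G3=0|1=1 G2=G0=0 G3=NOT G1=NOT 1=0 -> 1100
Step 2: G0=(0+1>=1)=1 G1=G2|G3=0|0=0 G2=G0=1 G3=NOT G1=NOT 1=0 -> 1010
Step 3: G0=(0+0>=1)=0 G1=G2|G3=1|0=1 G2=G0=1 G3=NOT G1=NOT 0=1 -> 0111
Step 4: G0=(1+1>=1)=1 G1=G2|G3=1|1=1 G2=G0=0 G3=NOT G1=NOT 1=0 -> 1100
Cycle of length 3 starting at step 1 -> no fixed point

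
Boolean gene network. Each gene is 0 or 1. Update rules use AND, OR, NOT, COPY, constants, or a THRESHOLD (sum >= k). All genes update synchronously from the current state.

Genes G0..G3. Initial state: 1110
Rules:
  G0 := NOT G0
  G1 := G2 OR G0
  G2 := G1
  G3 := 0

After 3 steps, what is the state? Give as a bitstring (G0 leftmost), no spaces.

Step 1: G0=NOT G0=NOT 1=0 G1=G2|G0=1|1=1 G2=G1=1 G3=0(const) -> 0110
Step 2: G0=NOT G0=NOT 0=1 G1=G2|G0=1|0=1 G2=G1=1 G3=0(const) -> 1110
Step 3: G0=NOT G0=NOT 1=0 G1=G2|G0=1|1=1 G2=G1=1 G3=0(const) -> 0110

0110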